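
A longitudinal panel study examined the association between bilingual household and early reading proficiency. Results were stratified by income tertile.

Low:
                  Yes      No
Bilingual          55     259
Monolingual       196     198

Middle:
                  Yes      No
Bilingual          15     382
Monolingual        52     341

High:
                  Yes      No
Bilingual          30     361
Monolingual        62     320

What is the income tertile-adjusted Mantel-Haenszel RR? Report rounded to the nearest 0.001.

RR_MH = Σ(aᵢ·n₀ᵢ/nᵢ) / Σ(cᵢ·n₁ᵢ/nᵢ), with n₁ᵢ = aᵢ+bᵢ (exposed), n₀ᵢ = cᵢ+dᵢ (unexposed), nᵢ = n₁ᵢ+n₀ᵢ.
Stratum 1 (Low): n₁ = 314, n₀ = 394, n = 708; a·n₀/n = 55·394/708 = 30.6073; c·n₁/n = 196·314/708 = 86.9266
Stratum 2 (Middle): n₁ = 397, n₀ = 393, n = 790; a·n₀/n = 15·393/790 = 7.4620; c·n₁/n = 52·397/790 = 26.1316
Stratum 3 (High): n₁ = 391, n₀ = 382, n = 773; a·n₀/n = 30·382/773 = 14.8254; c·n₁/n = 62·391/773 = 31.3609
RR_MH = (30.6073 + 7.4620 + 14.8254) / (86.9266 + 26.1316 + 31.3609) = 52.8947 / 144.4191 = 0.36626

0.366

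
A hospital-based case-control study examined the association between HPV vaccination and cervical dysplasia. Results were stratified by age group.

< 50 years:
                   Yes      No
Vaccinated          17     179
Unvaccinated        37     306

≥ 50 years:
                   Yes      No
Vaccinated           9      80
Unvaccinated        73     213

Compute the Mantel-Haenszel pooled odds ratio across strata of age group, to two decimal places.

0.53

OR_MH = Σ(aᵢdᵢ/nᵢ) / Σ(bᵢcᵢ/nᵢ), where nᵢ is the stratum total.
Stratum 1 (< 50 years): n = 539; a·d/n = 17·306/539 = 9.6512; b·c/n = 179·37/539 = 12.2876
Stratum 2 (≥ 50 years): n = 375; a·d/n = 9·213/375 = 5.1120; b·c/n = 80·73/375 = 15.5733
OR_MH = (9.6512 + 5.1120) / (12.2876 + 15.5733) = 14.7632 / 27.8609 = 0.52989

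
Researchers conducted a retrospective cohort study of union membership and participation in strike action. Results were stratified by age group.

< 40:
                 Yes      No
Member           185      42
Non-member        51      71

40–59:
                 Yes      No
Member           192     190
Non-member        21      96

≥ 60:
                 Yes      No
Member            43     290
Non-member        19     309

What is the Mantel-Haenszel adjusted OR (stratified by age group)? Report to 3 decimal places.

OR_MH = Σ(aᵢdᵢ/nᵢ) / Σ(bᵢcᵢ/nᵢ), where nᵢ is the stratum total.
Stratum 1 (< 40): n = 349; a·d/n = 185·71/349 = 37.6361; b·c/n = 42·51/349 = 6.1375
Stratum 2 (40–59): n = 499; a·d/n = 192·96/499 = 36.9379; b·c/n = 190·21/499 = 7.9960
Stratum 3 (≥ 60): n = 661; a·d/n = 43·309/661 = 20.1014; b·c/n = 290·19/661 = 8.3359
OR_MH = (37.6361 + 36.9379 + 20.1014) / (6.1375 + 7.9960 + 8.3359) = 94.6753 / 22.4694 = 4.21353

4.214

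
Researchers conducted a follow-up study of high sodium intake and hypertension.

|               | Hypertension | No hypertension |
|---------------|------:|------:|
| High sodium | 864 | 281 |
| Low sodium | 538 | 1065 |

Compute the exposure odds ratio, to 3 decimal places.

Cells: a = 864, b = 281, c = 538, d = 1065.
OR = (a·d)/(b·c) = (864 × 1065) / (281 × 538) = 920160 / 151178 = 6.08660
The odds of hypertension are about 6.09 times as high in the high sodium group.

6.087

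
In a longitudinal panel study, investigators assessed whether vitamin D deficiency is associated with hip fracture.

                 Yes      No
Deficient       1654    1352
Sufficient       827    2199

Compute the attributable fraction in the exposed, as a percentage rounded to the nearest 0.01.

50.33

Cells: a = 1654, b = 1352, c = 827, d = 2199.
Risk in exposed = 1654/3006 = 0.55023; risk in unexposed = 827/3026 = 0.27330.
RR = 0.55023/0.27330 = 2.01331
AR% = (RR − 1)/RR × 100 = (2.01331 − 1)/2.01331 × 100 = 50.3305%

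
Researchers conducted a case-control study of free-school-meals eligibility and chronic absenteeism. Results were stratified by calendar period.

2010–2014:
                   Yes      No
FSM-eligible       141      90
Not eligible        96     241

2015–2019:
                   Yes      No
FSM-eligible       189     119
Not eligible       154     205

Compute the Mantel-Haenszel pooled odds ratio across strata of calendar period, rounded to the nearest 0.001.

OR_MH = Σ(aᵢdᵢ/nᵢ) / Σ(bᵢcᵢ/nᵢ), where nᵢ is the stratum total.
Stratum 1 (2010–2014): n = 568; a·d/n = 141·241/568 = 59.8257; b·c/n = 90·96/568 = 15.2113
Stratum 2 (2015–2019): n = 667; a·d/n = 189·205/667 = 58.0885; b·c/n = 119·154/667 = 27.4753
OR_MH = (59.8257 + 58.0885) / (15.2113 + 27.4753) = 117.9142 / 42.6865 = 2.76233

2.762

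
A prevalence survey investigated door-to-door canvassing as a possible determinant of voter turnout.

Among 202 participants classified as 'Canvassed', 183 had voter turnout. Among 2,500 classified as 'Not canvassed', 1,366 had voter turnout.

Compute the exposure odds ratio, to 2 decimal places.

8.00

From the description: a = 183, b = 19, c = 1366, d = 1134.
OR = (a·d)/(b·c) = (183 × 1134) / (19 × 1366) = 207522 / 25954 = 7.99576
The odds of voter turnout are about 8.00 times as high in the canvassed group.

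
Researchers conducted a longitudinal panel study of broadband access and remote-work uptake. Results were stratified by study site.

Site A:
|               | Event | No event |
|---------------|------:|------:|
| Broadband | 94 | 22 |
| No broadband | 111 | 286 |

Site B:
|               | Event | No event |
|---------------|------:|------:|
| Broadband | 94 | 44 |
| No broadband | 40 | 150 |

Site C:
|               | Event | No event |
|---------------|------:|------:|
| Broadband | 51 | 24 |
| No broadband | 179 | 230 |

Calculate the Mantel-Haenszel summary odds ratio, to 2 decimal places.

OR_MH = Σ(aᵢdᵢ/nᵢ) / Σ(bᵢcᵢ/nᵢ), where nᵢ is the stratum total.
Stratum 1 (Site A): n = 513; a·d/n = 94·286/513 = 52.4055; b·c/n = 22·111/513 = 4.7602
Stratum 2 (Site B): n = 328; a·d/n = 94·150/328 = 42.9878; b·c/n = 44·40/328 = 5.3659
Stratum 3 (Site C): n = 484; a·d/n = 51·230/484 = 24.2355; b·c/n = 24·179/484 = 8.8760
OR_MH = (52.4055 + 42.9878 + 24.2355) / (4.7602 + 5.3659 + 8.8760) = 119.6288 / 19.0021 = 6.29555

6.30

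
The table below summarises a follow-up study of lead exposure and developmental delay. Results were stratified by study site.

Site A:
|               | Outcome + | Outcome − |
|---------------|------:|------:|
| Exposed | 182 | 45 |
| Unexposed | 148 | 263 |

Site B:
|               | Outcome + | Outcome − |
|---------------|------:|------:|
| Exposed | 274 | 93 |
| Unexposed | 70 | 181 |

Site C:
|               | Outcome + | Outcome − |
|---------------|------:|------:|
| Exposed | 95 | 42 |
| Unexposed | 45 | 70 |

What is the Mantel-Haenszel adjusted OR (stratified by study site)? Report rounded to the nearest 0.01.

6.38

OR_MH = Σ(aᵢdᵢ/nᵢ) / Σ(bᵢcᵢ/nᵢ), where nᵢ is the stratum total.
Stratum 1 (Site A): n = 638; a·d/n = 182·263/638 = 75.0251; b·c/n = 45·148/638 = 10.4389
Stratum 2 (Site B): n = 618; a·d/n = 274·181/618 = 80.2492; b·c/n = 93·70/618 = 10.5340
Stratum 3 (Site C): n = 252; a·d/n = 95·70/252 = 26.3889; b·c/n = 42·45/252 = 7.5000
OR_MH = (75.0251 + 80.2492 + 26.3889) / (10.4389 + 10.5340 + 7.5000) = 181.6632 / 28.4729 = 6.38022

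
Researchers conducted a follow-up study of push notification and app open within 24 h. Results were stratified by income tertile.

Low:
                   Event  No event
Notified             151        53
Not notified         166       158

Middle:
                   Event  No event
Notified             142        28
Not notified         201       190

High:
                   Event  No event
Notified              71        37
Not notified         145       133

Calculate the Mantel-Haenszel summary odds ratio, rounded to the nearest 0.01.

2.90

OR_MH = Σ(aᵢdᵢ/nᵢ) / Σ(bᵢcᵢ/nᵢ), where nᵢ is the stratum total.
Stratum 1 (Low): n = 528; a·d/n = 151·158/528 = 45.1856; b·c/n = 53·166/528 = 16.6629
Stratum 2 (Middle): n = 561; a·d/n = 142·190/561 = 48.0927; b·c/n = 28·201/561 = 10.0321
Stratum 3 (High): n = 386; a·d/n = 71·133/386 = 24.4637; b·c/n = 37·145/386 = 13.8990
OR_MH = (45.1856 + 48.0927 + 24.4637) / (16.6629 + 10.0321 + 13.8990) = 117.7420 / 40.5939 = 2.90048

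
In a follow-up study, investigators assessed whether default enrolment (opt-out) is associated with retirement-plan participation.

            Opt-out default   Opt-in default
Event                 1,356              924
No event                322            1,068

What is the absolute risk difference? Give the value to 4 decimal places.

0.3442

Reading the table with exposure as columns: a = 1356 (Opt-out default, case), b = 322 (Opt-out default, non-case), c = 924 (Opt-in default, case), d = 1068.
Risk in exposed = 1356/1678 = 0.808105; risk in unexposed = 924/1992 = 0.463855.
Risk difference = 0.808105 − 0.463855 = 0.344249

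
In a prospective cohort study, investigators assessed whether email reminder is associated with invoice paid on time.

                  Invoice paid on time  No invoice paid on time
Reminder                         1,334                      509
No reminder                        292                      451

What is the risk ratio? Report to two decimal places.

1.84

Cells: a = 1334, b = 509, c = 292, d = 451.
Risk in exposed = 1334/1843 = 0.72382; risk in unexposed = 292/743 = 0.39300.
RR = 0.72382 / 0.39300 = 1.84177
The risk among the exposed is 1.84 times that among the unexposed.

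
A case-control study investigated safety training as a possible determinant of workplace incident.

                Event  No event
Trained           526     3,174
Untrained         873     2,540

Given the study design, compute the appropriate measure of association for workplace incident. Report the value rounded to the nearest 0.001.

Cells: a = 526, b = 3174, c = 873, d = 2540.
This is a case-control study: participants were sampled on outcome status, so risks in the source population cannot be estimated directly — relative risk is not valid here. The odds ratio is the appropriate measure.
OR = (a·d)/(b·c) = (526 × 2540) / (3174 × 873) = 1336040 / 2770902 = 0.48217

0.482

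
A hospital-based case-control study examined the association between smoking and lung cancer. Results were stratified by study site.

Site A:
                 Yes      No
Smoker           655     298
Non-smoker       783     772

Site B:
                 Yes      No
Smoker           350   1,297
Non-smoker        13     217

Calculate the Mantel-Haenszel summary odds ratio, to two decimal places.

OR_MH = Σ(aᵢdᵢ/nᵢ) / Σ(bᵢcᵢ/nᵢ), where nᵢ is the stratum total.
Stratum 1 (Site A): n = 2508; a·d/n = 655·772/2508 = 201.6188; b·c/n = 298·783/2508 = 93.0359
Stratum 2 (Site B): n = 1877; a·d/n = 350·217/1877 = 40.4635; b·c/n = 1297·13/1877 = 8.9830
OR_MH = (201.6188 + 40.4635) / (93.0359 + 8.9830) = 242.0823 / 102.0188 = 2.37292

2.37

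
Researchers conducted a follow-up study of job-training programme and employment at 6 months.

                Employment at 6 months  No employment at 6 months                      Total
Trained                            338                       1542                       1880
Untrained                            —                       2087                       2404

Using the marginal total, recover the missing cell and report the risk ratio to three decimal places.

1.363

The missing cell is in the unexposed row: 2404 − 2087 = 317.
So a = 338, b = 1542, c = 317, d = 2087.
RR = [a/(a+b)] / [c/(c+d)] = (338/1880) / (317/2404) = 0.17979/0.13186 = 1.36343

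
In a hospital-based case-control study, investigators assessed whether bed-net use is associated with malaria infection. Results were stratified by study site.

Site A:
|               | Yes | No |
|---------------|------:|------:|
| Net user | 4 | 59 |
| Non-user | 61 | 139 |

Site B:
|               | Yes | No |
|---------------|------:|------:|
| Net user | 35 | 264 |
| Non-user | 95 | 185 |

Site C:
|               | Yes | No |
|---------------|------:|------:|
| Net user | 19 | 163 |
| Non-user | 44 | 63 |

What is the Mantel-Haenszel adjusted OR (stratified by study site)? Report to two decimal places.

0.21

OR_MH = Σ(aᵢdᵢ/nᵢ) / Σ(bᵢcᵢ/nᵢ), where nᵢ is the stratum total.
Stratum 1 (Site A): n = 263; a·d/n = 4·139/263 = 2.1141; b·c/n = 59·61/263 = 13.6844
Stratum 2 (Site B): n = 579; a·d/n = 35·185/579 = 11.1831; b·c/n = 264·95/579 = 43.3161
Stratum 3 (Site C): n = 289; a·d/n = 19·63/289 = 4.1419; b·c/n = 163·44/289 = 24.8166
OR_MH = (2.1141 + 11.1831 + 4.1419) / (13.6844 + 43.3161 + 24.8166) = 17.4390 / 81.8171 = 0.21315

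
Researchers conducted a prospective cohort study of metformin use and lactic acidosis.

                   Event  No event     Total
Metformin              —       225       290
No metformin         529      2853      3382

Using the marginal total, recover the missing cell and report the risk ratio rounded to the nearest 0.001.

The missing cell is in the exposed row: 290 − 225 = 65.
So a = 65, b = 225, c = 529, d = 2853.
RR = [a/(a+b)] / [c/(c+d)] = (65/290) / (529/3382) = 0.22414/0.15642 = 1.43296

1.433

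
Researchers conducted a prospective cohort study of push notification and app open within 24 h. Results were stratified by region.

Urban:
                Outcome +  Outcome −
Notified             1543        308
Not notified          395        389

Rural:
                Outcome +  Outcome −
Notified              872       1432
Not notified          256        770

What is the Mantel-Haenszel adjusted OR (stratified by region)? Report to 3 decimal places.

2.748

OR_MH = Σ(aᵢdᵢ/nᵢ) / Σ(bᵢcᵢ/nᵢ), where nᵢ is the stratum total.
Stratum 1 (Urban): n = 2635; a·d/n = 1543·389/2635 = 227.7901; b·c/n = 308·395/2635 = 46.1708
Stratum 2 (Rural): n = 3330; a·d/n = 872·770/3330 = 201.6336; b·c/n = 1432·256/3330 = 110.0877
OR_MH = (227.7901 + 201.6336) / (46.1708 + 110.0877) = 429.4238 / 156.2585 = 2.74816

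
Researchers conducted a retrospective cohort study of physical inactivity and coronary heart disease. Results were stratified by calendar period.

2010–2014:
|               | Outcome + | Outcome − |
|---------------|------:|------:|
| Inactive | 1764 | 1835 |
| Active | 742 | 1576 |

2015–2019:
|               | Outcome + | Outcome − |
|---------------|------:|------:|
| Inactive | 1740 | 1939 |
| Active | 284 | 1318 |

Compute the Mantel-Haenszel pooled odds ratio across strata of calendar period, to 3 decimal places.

OR_MH = Σ(aᵢdᵢ/nᵢ) / Σ(bᵢcᵢ/nᵢ), where nᵢ is the stratum total.
Stratum 1 (2010–2014): n = 5917; a·d/n = 1764·1576/5917 = 469.8435; b·c/n = 1835·742/5917 = 230.1115
Stratum 2 (2015–2019): n = 5281; a·d/n = 1740·1318/5281 = 434.2587; b·c/n = 1939·284/5281 = 104.2749
OR_MH = (469.8435 + 434.2587) / (230.1115 + 104.2749) = 904.1022 / 334.3865 = 2.70376

2.704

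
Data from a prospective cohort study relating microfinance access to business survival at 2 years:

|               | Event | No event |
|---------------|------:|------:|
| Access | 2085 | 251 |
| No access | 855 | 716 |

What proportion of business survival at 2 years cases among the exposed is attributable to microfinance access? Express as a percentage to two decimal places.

39.02

Cells: a = 2085, b = 251, c = 855, d = 716.
Risk in exposed = 2085/2336 = 0.89255; risk in unexposed = 855/1571 = 0.54424.
RR = 0.89255/0.54424 = 1.64000
AR% = (RR − 1)/RR × 100 = (1.64000 − 1)/1.64000 × 100 = 39.0243%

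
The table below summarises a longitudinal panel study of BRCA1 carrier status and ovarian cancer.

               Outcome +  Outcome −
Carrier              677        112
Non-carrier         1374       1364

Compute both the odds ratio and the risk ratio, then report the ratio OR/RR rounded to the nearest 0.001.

Cells: a = 677, b = 112, c = 1374, d = 1364.
OR = (677·1364)/(112·1374) = 923428/153888 = 6.00065
Risk in exposed = 677/789 = 0.85805; risk in unexposed = 1374/2738 = 0.50183; RR = 1.70985
OR/RR = 6.00065 / 1.70985 = 3.50946
The outcome is not rare, so the OR lies further from 1 than the RR.

3.509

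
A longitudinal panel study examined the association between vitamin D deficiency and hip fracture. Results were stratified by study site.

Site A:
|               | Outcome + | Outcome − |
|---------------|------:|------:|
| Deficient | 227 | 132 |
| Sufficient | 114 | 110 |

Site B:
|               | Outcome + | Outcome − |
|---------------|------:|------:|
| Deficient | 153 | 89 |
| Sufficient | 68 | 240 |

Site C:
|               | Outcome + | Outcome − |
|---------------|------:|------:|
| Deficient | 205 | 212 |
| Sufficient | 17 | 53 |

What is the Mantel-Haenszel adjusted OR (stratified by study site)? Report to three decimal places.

OR_MH = Σ(aᵢdᵢ/nᵢ) / Σ(bᵢcᵢ/nᵢ), where nᵢ is the stratum total.
Stratum 1 (Site A): n = 583; a·d/n = 227·110/583 = 42.8302; b·c/n = 132·114/583 = 25.8113
Stratum 2 (Site B): n = 550; a·d/n = 153·240/550 = 66.7636; b·c/n = 89·68/550 = 11.0036
Stratum 3 (Site C): n = 487; a·d/n = 205·53/487 = 22.3101; b·c/n = 212·17/487 = 7.4004
OR_MH = (42.8302 + 66.7636 + 22.3101) / (25.8113 + 11.0036 + 7.4004) = 131.9039 / 44.2154 = 2.98321

2.983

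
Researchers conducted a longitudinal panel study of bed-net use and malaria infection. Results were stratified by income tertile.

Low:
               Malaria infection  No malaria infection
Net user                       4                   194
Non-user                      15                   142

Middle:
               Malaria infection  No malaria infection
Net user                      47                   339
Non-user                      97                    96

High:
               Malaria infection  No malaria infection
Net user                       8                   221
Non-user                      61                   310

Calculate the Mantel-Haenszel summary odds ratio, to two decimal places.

OR_MH = Σ(aᵢdᵢ/nᵢ) / Σ(bᵢcᵢ/nᵢ), where nᵢ is the stratum total.
Stratum 1 (Low): n = 355; a·d/n = 4·142/355 = 1.6000; b·c/n = 194·15/355 = 8.1972
Stratum 2 (Middle): n = 579; a·d/n = 47·96/579 = 7.7927; b·c/n = 339·97/579 = 56.7927
Stratum 3 (High): n = 600; a·d/n = 8·310/600 = 4.1333; b·c/n = 221·61/600 = 22.4683
OR_MH = (1.6000 + 7.7927 + 4.1333) / (8.1972 + 56.7927 + 22.4683) = 13.5261 / 87.4583 = 0.15466

0.15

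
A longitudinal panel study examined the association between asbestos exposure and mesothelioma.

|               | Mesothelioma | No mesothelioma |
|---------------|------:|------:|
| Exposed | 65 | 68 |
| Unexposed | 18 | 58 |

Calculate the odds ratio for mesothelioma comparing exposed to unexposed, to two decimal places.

Cells: a = 65, b = 68, c = 18, d = 58.
OR = (a·d)/(b·c) = (65 × 58) / (68 × 18) = 3770 / 1224 = 3.08007
The odds of mesothelioma are about 3.08 times as high in the exposed group.

3.08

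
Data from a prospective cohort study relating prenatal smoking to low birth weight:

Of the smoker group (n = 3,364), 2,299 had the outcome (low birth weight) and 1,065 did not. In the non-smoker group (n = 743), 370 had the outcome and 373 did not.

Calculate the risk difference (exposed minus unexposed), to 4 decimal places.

0.1854

From the description: a = 2299, b = 1065, c = 370, d = 373.
Risk in exposed = 2299/3364 = 0.683413; risk in unexposed = 370/743 = 0.497981.
Risk difference = 0.683413 − 0.497981 = 0.185431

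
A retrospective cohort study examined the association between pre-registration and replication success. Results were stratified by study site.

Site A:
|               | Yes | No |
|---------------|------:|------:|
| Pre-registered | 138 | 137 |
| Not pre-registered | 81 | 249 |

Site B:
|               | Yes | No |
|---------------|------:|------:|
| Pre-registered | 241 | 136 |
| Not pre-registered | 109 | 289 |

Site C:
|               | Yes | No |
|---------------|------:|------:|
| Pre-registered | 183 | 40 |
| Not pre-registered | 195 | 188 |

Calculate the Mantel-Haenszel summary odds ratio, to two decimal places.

4.04

OR_MH = Σ(aᵢdᵢ/nᵢ) / Σ(bᵢcᵢ/nᵢ), where nᵢ is the stratum total.
Stratum 1 (Site A): n = 605; a·d/n = 138·249/605 = 56.7967; b·c/n = 137·81/605 = 18.3421
Stratum 2 (Site B): n = 775; a·d/n = 241·289/775 = 89.8697; b·c/n = 136·109/775 = 19.1277
Stratum 3 (Site C): n = 606; a·d/n = 183·188/606 = 56.7723; b·c/n = 40·195/606 = 12.8713
OR_MH = (56.7967 + 89.8697 + 56.7723) / (18.3421 + 19.1277 + 12.8713) = 203.4386 / 50.3412 = 4.04120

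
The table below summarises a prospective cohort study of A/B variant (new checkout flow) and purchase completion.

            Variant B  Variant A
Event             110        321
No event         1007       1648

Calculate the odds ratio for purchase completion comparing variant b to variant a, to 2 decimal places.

Reading the table with exposure as columns: a = 110 (Variant B, case), b = 1007 (Variant B, non-case), c = 321 (Variant A, case), d = 1648.
OR = (a·d)/(b·c) = (110 × 1648) / (1007 × 321) = 181280 / 323247 = 0.56081
Exposure is associated with lower odds of purchase completion (OR = 0.56 < 1).

0.56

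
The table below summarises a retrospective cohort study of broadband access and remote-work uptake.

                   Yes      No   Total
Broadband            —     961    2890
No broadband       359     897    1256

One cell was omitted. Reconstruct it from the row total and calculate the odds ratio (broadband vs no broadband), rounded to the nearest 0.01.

The missing cell is in the exposed row: 2890 − 961 = 1929.
So a = 1929, b = 961, c = 359, d = 897.
OR = (a·d)/(b·c) = (1929 × 897) / (961 × 359) = 1730313 / 344999 = 5.01541

5.02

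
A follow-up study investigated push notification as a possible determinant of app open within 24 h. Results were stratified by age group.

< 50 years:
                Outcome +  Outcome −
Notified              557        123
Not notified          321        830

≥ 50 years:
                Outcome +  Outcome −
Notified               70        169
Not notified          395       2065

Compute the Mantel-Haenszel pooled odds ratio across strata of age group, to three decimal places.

6.611

OR_MH = Σ(aᵢdᵢ/nᵢ) / Σ(bᵢcᵢ/nᵢ), where nᵢ is the stratum total.
Stratum 1 (< 50 years): n = 1831; a·d/n = 557·830/1831 = 252.4904; b·c/n = 123·321/1831 = 21.5636
Stratum 2 (≥ 50 years): n = 2699; a·d/n = 70·2065/2699 = 53.5569; b·c/n = 169·395/2699 = 24.7332
OR_MH = (252.4904 + 53.5569) / (21.5636 + 24.7332) = 306.0473 / 46.2969 = 6.61054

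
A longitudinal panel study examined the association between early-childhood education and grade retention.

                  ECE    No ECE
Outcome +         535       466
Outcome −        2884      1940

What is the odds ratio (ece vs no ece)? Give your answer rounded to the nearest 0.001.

0.772

Reading the table with exposure as columns: a = 535 (ECE, case), b = 2884 (ECE, non-case), c = 466 (No ECE, case), d = 1940.
OR = (a·d)/(b·c) = (535 × 1940) / (2884 × 466) = 1037900 / 1343944 = 0.77228
Exposure is associated with lower odds of grade retention (OR = 0.77 < 1).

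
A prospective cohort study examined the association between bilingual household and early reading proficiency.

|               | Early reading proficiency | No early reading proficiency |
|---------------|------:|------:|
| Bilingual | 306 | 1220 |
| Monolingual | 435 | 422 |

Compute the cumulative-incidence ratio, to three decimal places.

0.395

Cells: a = 306, b = 1220, c = 435, d = 422.
Risk in exposed = 306/1526 = 0.20052; risk in unexposed = 435/857 = 0.50758.
RR = 0.20052 / 0.50758 = 0.39506
The risk is 60% lower among the exposed than among the unexposed.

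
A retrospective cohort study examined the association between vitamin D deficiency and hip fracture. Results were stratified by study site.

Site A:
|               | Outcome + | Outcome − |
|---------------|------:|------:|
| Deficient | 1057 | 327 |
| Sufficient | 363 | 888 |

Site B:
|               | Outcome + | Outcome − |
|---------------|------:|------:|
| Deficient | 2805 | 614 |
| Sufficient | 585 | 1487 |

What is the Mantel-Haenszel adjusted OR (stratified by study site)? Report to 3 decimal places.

10.101

OR_MH = Σ(aᵢdᵢ/nᵢ) / Σ(bᵢcᵢ/nᵢ), where nᵢ is the stratum total.
Stratum 1 (Site A): n = 2635; a·d/n = 1057·888/2635 = 356.2110; b·c/n = 327·363/2635 = 45.0478
Stratum 2 (Site B): n = 5491; a·d/n = 2805·1487/5491 = 759.6130; b·c/n = 614·585/5491 = 65.4143
OR_MH = (356.2110 + 759.6130) / (45.0478 + 65.4143) = 1115.8240 / 110.4621 = 10.10142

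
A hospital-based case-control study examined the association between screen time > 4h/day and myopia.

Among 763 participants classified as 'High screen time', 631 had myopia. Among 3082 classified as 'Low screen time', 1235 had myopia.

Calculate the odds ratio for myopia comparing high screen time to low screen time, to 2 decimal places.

7.15

From the description: a = 631, b = 132, c = 1235, d = 1847.
OR = (a·d)/(b·c) = (631 × 1847) / (132 × 1235) = 1165457 / 163020 = 7.14917
The odds of myopia are about 7.15 times as high in the high screen time group.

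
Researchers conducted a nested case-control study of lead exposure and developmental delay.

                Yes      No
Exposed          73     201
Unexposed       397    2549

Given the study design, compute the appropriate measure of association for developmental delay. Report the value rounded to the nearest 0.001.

Cells: a = 73, b = 201, c = 397, d = 2549.
This is a nested case-control study: participants were sampled on outcome status, so risks in the source population cannot be estimated directly — relative risk is not valid here. The odds ratio is the appropriate measure.
OR = (a·d)/(b·c) = (73 × 2549) / (201 × 397) = 186077 / 79797 = 2.33188

2.332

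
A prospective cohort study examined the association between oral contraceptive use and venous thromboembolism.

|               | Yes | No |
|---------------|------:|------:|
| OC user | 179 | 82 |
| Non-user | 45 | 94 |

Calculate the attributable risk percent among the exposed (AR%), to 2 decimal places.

Cells: a = 179, b = 82, c = 45, d = 94.
Risk in exposed = 179/261 = 0.68582; risk in unexposed = 45/139 = 0.32374.
RR = 0.68582/0.32374 = 2.11843
AR% = (RR − 1)/RR × 100 = (2.11843 − 1)/2.11843 × 100 = 52.7953%

52.80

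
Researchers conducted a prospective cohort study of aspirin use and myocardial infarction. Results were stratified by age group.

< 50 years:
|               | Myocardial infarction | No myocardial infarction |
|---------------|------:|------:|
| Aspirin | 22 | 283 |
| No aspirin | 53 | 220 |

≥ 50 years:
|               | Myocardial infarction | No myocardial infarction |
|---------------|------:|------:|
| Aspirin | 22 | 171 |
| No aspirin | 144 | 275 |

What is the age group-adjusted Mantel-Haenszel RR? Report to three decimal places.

RR_MH = Σ(aᵢ·n₀ᵢ/nᵢ) / Σ(cᵢ·n₁ᵢ/nᵢ), with n₁ᵢ = aᵢ+bᵢ (exposed), n₀ᵢ = cᵢ+dᵢ (unexposed), nᵢ = n₁ᵢ+n₀ᵢ.
Stratum 1 (< 50 years): n₁ = 305, n₀ = 273, n = 578; a·n₀/n = 22·273/578 = 10.3910; c·n₁/n = 53·305/578 = 27.9671
Stratum 2 (≥ 50 years): n₁ = 193, n₀ = 419, n = 612; a·n₀/n = 22·419/612 = 15.0621; c·n₁/n = 144·193/612 = 45.4118
RR_MH = (10.3910 + 15.0621) / (27.9671 + 45.4118) = 25.4531 / 73.3789 = 0.34687

0.347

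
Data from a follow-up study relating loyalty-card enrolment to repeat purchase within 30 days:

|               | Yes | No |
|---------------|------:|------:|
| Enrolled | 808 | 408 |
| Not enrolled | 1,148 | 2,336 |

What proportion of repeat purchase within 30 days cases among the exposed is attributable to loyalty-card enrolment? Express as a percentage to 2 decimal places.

50.41

Cells: a = 808, b = 408, c = 1148, d = 2336.
Risk in exposed = 808/1216 = 0.66447; risk in unexposed = 1148/3484 = 0.32951.
RR = 0.66447/0.32951 = 2.01657
AR% = (RR − 1)/RR × 100 = (2.01657 − 1)/2.01657 × 100 = 50.4109%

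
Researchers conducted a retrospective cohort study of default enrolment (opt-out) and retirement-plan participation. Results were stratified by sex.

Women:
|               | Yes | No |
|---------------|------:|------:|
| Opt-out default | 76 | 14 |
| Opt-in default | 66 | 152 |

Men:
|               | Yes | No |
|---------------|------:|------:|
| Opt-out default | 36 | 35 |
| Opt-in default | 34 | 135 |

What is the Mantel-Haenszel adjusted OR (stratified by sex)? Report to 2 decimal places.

OR_MH = Σ(aᵢdᵢ/nᵢ) / Σ(bᵢcᵢ/nᵢ), where nᵢ is the stratum total.
Stratum 1 (Women): n = 308; a·d/n = 76·152/308 = 37.5065; b·c/n = 14·66/308 = 3.0000
Stratum 2 (Men): n = 240; a·d/n = 36·135/240 = 20.2500; b·c/n = 35·34/240 = 4.9583
OR_MH = (37.5065 + 20.2500) / (3.0000 + 4.9583) = 57.7565 / 7.9583 = 7.25736

7.26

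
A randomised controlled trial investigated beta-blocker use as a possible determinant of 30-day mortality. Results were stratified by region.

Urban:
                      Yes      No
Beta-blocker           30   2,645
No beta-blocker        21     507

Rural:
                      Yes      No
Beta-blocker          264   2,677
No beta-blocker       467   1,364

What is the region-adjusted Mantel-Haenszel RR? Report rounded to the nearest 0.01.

RR_MH = Σ(aᵢ·n₀ᵢ/nᵢ) / Σ(cᵢ·n₁ᵢ/nᵢ), with n₁ᵢ = aᵢ+bᵢ (exposed), n₀ᵢ = cᵢ+dᵢ (unexposed), nᵢ = n₁ᵢ+n₀ᵢ.
Stratum 1 (Urban): n₁ = 2675, n₀ = 528, n = 3203; a·n₀/n = 30·528/3203 = 4.9454; c·n₁/n = 21·2675/3203 = 17.5382
Stratum 2 (Rural): n₁ = 2941, n₀ = 1831, n = 4772; a·n₀/n = 264·1831/4772 = 101.2959; c·n₁/n = 467·2941/4772 = 287.8137
RR_MH = (4.9454 + 101.2959) / (17.5382 + 287.8137) = 106.2413 / 305.3520 = 0.34793

0.35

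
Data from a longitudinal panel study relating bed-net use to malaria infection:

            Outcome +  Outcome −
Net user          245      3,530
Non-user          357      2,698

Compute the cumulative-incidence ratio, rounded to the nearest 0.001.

0.555

Cells: a = 245, b = 3530, c = 357, d = 2698.
Risk in exposed = 245/3775 = 0.06490; risk in unexposed = 357/3055 = 0.11686.
RR = 0.06490 / 0.11686 = 0.55538
The risk is 44% lower among the exposed than among the unexposed.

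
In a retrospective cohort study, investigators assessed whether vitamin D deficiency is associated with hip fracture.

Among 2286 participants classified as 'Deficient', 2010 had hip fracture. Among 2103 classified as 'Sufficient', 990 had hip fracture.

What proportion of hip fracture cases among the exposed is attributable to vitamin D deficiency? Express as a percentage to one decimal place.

From the description: a = 2010, b = 276, c = 990, d = 1113.
Risk in exposed = 2010/2286 = 0.87927; risk in unexposed = 990/2103 = 0.47076.
RR = 0.87927/0.47076 = 1.86777
AR% = (RR − 1)/RR × 100 = (1.86777 − 1)/1.86777 × 100 = 46.4603%

46.5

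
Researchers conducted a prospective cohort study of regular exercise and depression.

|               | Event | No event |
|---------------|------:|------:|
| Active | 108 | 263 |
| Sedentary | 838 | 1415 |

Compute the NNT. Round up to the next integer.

13

Risk in treated group = 108/371 = 0.29111; risk in control = 838/2253 = 0.37195.
Absolute risk reduction = 0.37195 − 0.29111 = 0.08084
NNT = 1 / ARR = 1 / 0.08084 = 12.370 → round up → 13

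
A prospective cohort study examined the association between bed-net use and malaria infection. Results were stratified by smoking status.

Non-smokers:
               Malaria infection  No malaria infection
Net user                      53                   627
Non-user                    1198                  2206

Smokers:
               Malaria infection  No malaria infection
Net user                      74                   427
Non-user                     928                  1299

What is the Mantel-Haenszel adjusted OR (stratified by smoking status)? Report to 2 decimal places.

0.19

OR_MH = Σ(aᵢdᵢ/nᵢ) / Σ(bᵢcᵢ/nᵢ), where nᵢ is the stratum total.
Stratum 1 (Non-smokers): n = 4084; a·d/n = 53·2206/4084 = 28.6283; b·c/n = 627·1198/4084 = 183.9241
Stratum 2 (Smokers): n = 2728; a·d/n = 74·1299/2728 = 35.2368; b·c/n = 427·928/2728 = 145.2551
OR_MH = (28.6283 + 35.2368) / (183.9241 + 145.2551) = 63.8651 / 329.1792 = 0.19401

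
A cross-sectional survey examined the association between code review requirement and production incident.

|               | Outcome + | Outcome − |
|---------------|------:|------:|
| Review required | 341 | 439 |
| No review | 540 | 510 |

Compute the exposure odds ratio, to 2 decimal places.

0.73

Cells: a = 341, b = 439, c = 540, d = 510.
OR = (a·d)/(b·c) = (341 × 510) / (439 × 540) = 173910 / 237060 = 0.73361
Exposure is associated with lower odds of production incident (OR = 0.73 < 1).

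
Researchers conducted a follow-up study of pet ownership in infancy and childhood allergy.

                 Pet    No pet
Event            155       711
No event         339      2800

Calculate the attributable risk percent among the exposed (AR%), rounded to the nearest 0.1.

35.5

Reading the table with exposure as columns: a = 155 (Pet, case), b = 339 (Pet, non-case), c = 711 (No pet, case), d = 2800.
Risk in exposed = 155/494 = 0.31377; risk in unexposed = 711/3511 = 0.20251.
RR = 0.31377/0.20251 = 1.54941
AR% = (RR − 1)/RR × 100 = (1.54941 − 1)/1.54941 × 100 = 35.4592%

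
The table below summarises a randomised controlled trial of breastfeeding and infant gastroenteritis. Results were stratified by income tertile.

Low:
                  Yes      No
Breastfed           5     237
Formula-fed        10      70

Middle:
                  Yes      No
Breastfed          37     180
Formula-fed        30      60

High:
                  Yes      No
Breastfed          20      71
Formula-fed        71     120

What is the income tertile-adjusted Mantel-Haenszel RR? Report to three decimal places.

RR_MH = Σ(aᵢ·n₀ᵢ/nᵢ) / Σ(cᵢ·n₁ᵢ/nᵢ), with n₁ᵢ = aᵢ+bᵢ (exposed), n₀ᵢ = cᵢ+dᵢ (unexposed), nᵢ = n₁ᵢ+n₀ᵢ.
Stratum 1 (Low): n₁ = 242, n₀ = 80, n = 322; a·n₀/n = 5·80/322 = 1.2422; c·n₁/n = 10·242/322 = 7.5155
Stratum 2 (Middle): n₁ = 217, n₀ = 90, n = 307; a·n₀/n = 37·90/307 = 10.8469; c·n₁/n = 30·217/307 = 21.2052
Stratum 3 (High): n₁ = 91, n₀ = 191, n = 282; a·n₀/n = 20·191/282 = 13.5461; c·n₁/n = 71·91/282 = 22.9113
RR_MH = (1.2422 + 10.8469 + 13.5461) / (7.5155 + 21.2052 + 22.9113) = 25.6352 / 51.6321 = 0.49650

0.496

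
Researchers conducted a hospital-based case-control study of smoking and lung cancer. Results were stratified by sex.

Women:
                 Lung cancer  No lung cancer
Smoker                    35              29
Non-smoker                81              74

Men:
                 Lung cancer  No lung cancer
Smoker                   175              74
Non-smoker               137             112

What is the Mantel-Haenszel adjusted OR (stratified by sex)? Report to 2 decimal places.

1.65

OR_MH = Σ(aᵢdᵢ/nᵢ) / Σ(bᵢcᵢ/nᵢ), where nᵢ is the stratum total.
Stratum 1 (Women): n = 219; a·d/n = 35·74/219 = 11.8265; b·c/n = 29·81/219 = 10.7260
Stratum 2 (Men): n = 498; a·d/n = 175·112/498 = 39.3574; b·c/n = 74·137/498 = 20.3574
OR_MH = (11.8265 + 39.3574) / (10.7260 + 20.3574) = 51.1839 / 31.0835 = 1.64666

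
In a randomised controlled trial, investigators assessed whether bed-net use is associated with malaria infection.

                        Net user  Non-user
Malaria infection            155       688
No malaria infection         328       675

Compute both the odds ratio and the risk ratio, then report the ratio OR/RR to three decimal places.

0.729

Reading the table with exposure as columns: a = 155 (Net user, case), b = 328 (Net user, non-case), c = 688 (Non-user, case), d = 675.
OR = (155·675)/(328·688) = 104625/225664 = 0.46363
Risk in exposed = 155/483 = 0.32091; risk in unexposed = 688/1363 = 0.50477; RR = 0.63576
OR/RR = 0.46363 / 0.63576 = 0.72926
The outcome is not rare, so the OR lies further from 1 than the RR.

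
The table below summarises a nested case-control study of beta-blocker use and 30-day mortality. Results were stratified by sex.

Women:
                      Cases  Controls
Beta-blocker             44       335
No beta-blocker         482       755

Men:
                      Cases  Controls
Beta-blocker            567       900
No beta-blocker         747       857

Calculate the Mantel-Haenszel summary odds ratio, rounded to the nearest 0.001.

0.561

OR_MH = Σ(aᵢdᵢ/nᵢ) / Σ(bᵢcᵢ/nᵢ), where nᵢ is the stratum total.
Stratum 1 (Women): n = 1616; a·d/n = 44·755/1616 = 20.5569; b·c/n = 335·482/1616 = 99.9196
Stratum 2 (Men): n = 3071; a·d/n = 567·857/3071 = 158.2283; b·c/n = 900·747/3071 = 218.9189
OR_MH = (20.5569 + 158.2283) / (99.9196 + 218.9189) = 178.7852 / 318.8385 = 0.56074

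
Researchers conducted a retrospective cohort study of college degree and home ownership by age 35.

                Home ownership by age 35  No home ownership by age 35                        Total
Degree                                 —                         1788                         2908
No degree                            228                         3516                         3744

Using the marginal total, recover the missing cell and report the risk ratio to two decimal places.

6.32

The missing cell is in the exposed row: 2908 − 1788 = 1120.
So a = 1120, b = 1788, c = 228, d = 3516.
RR = [a/(a+b)] / [c/(c+d)] = (1120/2908) / (228/3744) = 0.38514/0.06090 = 6.32448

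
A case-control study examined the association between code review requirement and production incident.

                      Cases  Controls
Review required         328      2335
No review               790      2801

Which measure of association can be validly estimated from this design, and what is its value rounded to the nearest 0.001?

Cells: a = 328, b = 2335, c = 790, d = 2801.
This is a case-control study: participants were sampled on outcome status, so risks in the source population cannot be estimated directly — relative risk is not valid here. The odds ratio is the appropriate measure.
OR = (a·d)/(b·c) = (328 × 2801) / (2335 × 790) = 918728 / 1844650 = 0.49805

0.498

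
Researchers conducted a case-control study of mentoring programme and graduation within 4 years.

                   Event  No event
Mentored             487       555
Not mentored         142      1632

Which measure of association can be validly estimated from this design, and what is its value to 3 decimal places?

Cells: a = 487, b = 555, c = 142, d = 1632.
This is a case-control study: participants were sampled on outcome status, so risks in the source population cannot be estimated directly — relative risk is not valid here. The odds ratio is the appropriate measure.
OR = (a·d)/(b·c) = (487 × 1632) / (555 × 142) = 794784 / 78810 = 10.08481

10.085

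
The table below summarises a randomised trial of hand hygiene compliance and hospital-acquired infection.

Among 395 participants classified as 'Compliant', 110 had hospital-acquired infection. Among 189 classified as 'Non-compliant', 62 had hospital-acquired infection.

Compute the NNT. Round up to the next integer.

21

Risk in treated group = 110/395 = 0.27848; risk in control = 62/189 = 0.32804.
Absolute risk reduction = 0.32804 − 0.27848 = 0.04956
NNT = 1 / ARR = 1 / 0.04956 = 20.177 → round up → 21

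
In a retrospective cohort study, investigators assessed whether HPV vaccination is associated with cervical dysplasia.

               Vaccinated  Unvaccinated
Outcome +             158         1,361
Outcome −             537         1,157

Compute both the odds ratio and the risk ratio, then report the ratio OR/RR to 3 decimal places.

0.595

Reading the table with exposure as columns: a = 158 (Vaccinated, case), b = 537 (Vaccinated, non-case), c = 1361 (Unvaccinated, case), d = 1157.
OR = (158·1157)/(537·1361) = 182806/730857 = 0.25013
Risk in exposed = 158/695 = 0.22734; risk in unexposed = 1361/2518 = 0.54051; RR = 0.42060
OR/RR = 0.25013 / 0.42060 = 0.59469
The outcome is not rare, so the OR lies further from 1 than the RR.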